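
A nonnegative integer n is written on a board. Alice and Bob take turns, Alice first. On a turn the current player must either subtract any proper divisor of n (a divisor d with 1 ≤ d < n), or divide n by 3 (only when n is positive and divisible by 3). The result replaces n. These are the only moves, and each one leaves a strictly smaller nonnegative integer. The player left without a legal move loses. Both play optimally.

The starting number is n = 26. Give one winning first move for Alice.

Move to 13.

Label each position W (a win for the player to move) or L (a loss). A position with no legal move is L; any other position is W exactly when some move reaches an L, and L when every move reaches a W.
n=0: no move → L
n=1: no move → L
n=2: W (go to 1, an L position)
n=3: W (go to 1, an L position)
n=4: L (options 2(W), 3(W) are all W)
n=5: W (go to 4, an L position)
n=6: W (go to 4, an L position)
n=7: L (sole option 6(W) is W)
n=8: W (go to 4, an L position)
n=9: L (options 3(W), 6(W), 8(W) are all W)
n=10: W (go to 9, an L position)
n=11: L (sole option 10(W) is W)
n=12: W (go to 4, an L position)
n=13: L (sole option 12(W) is W)
n=14: W (go to 7, an L position)
n=15: L (options 5(W), 10(W), 12(W), 14(W) are all W)
n=16: W (go to 15, an L position)
n=17: L (sole option 16(W) is W)
n=18: W (go to 9, an L position)
n=19: L (sole option 18(W) is W)
n=20: W (go to 15, an L position)
n=21: W (go to 7, an L position)
n=22: W (go to 11, an L position)
n=23: L (sole option 22(W) is W)
n=24: W (go to 23, an L position)
n=25: L (options 20(W), 24(W) are all W)
n=26: W (go to 13, an L position)
From 26, the L positions reachable in one move are: 13, 25. Any move reaching one of these is winning.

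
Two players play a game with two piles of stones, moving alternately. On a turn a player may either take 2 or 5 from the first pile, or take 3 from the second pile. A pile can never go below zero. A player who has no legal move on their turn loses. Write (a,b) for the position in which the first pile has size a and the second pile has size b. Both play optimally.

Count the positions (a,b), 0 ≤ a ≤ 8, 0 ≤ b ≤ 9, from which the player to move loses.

42

Compute win/loss labels from the base case upward. A position with no move is L. Any other position is W if it can reach an L in one move, else L.
Every move lowers a or b (never raises either), so fill the grid row by row in increasing a, and left to right within a row: each cell's successors are then already labelled.
      b=0  b=1  b=2  b=3  b=4  b=5  b=6  b=7  b=8  b=9
a=0:    L    L    L    W    W    W    L    L    L    W
a=1:    L    L    L    W    W    W    L    L    L    W
a=2:    W    W    W    L    L    L    W    W    W    L
a=3:    W    W    W    L    L    L    W    W    W    L
a=4:    L    L    L    W    W    W    L    L    L    W
a=5:    W    W    W    W    W    W    W    W    W    W
a=6:    W    W    W    L    L    L    W    W    W    L
a=7:    L    L    L    W    W    W    L    L    L    W
a=8:    L    L    L    W    W    W    L    L    L    W
Cells with no legal move (terminal, hence L): (0,0), (0,1), (0,2), (1,0), (1,1), (1,2).
The remaining L cells, each justified by listing all of its moves:
(0,6): L (sole option (0,3)(W) is W)
(0,7): L (sole option (0,4)(W) is W)
(0,8): L (sole option (0,5)(W) is W)
(1,6): L (sole option (1,3)(W) is W)
(1,7): L (sole option (1,4)(W) is W)
(1,8): L (sole option (1,5)(W) is W)
(2,3): L (options (0,3)(W), (2,0)(W) are all W)
(2,4): L (options (0,4)(W), (2,1)(W) are all W)
(2,5): L (options (0,5)(W), (2,2)(W) are all W)
(2,9): L (options (0,9)(W), (2,6)(W) are all W)
(3,3): L (options (1,3)(W), (3,0)(W) are all W)
(3,4): L (options (1,4)(W), (3,1)(W) are all W)
(3,5): L (options (1,5)(W), (3,2)(W) are all W)
(3,9): L (options (1,9)(W), (3,6)(W) are all W)
(4,0): L (sole option (2,0)(W) is W)
(4,1): L (sole option (2,1)(W) is W)
(4,2): L (sole option (2,2)(W) is W)
(4,6): L (options (2,6)(W), (4,3)(W) are all W)
(4,7): L (options (2,7)(W), (4,4)(W) are all W)
(4,8): L (options (2,8)(W), (4,5)(W) are all W)
(6,3): L (options (4,3)(W), (1,3)(W), (6,0)(W) are all W)
(6,4): L (options (4,4)(W), (1,4)(W), (6,1)(W) are all W)
(6,5): L (options (4,5)(W), (1,5)(W), (6,2)(W) are all W)
(6,9): L (options (4,9)(W), (1,9)(W), (6,6)(W) are all W)
(7,0): L (options (5,0)(W), (2,0)(W) are all W)
(7,1): L (options (5,1)(W), (2,1)(W) are all W)
(7,2): L (options (5,2)(W), (2,2)(W) are all W)
(7,6): L (options (5,6)(W), (2,6)(W), (7,3)(W) are all W)
(7,7): L (options (5,7)(W), (2,7)(W), (7,4)(W) are all W)
(7,8): L (options (5,8)(W), (2,8)(W), (7,5)(W) are all W)
(8,0): L (options (6,0)(W), (3,0)(W) are all W)
(8,1): L (options (6,1)(W), (3,1)(W) are all W)
(8,2): L (options (6,2)(W), (3,2)(W) are all W)
(8,6): L (options (6,6)(W), (3,6)(W), (8,3)(W) are all W)
(8,7): L (options (6,7)(W), (3,7)(W), (8,4)(W) are all W)
(8,8): L (options (6,8)(W), (3,8)(W), (8,5)(W) are all W)
Every other cell has at least one move into one of the L cells above, so it is W.
L cells per row: a=0: 6, a=1: 6, a=2: 4, a=3: 4, a=4: 6, a=5: 0, a=6: 4, a=7: 6, a=8: 6; total 42.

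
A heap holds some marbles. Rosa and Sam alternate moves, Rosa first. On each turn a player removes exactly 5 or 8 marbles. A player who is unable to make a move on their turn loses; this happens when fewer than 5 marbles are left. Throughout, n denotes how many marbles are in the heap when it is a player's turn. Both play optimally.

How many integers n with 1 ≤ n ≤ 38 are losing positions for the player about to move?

Label each position W (a win for the player to move) or L (a loss). A position with no legal move is L; any other position is W exactly when some move reaches an L, and L when every move reaches a W.
n=0: no move → L
n=1: no move → L
n=2: no move → L
n=3: no move → L
n=4: no move → L
n=5: →0(L), so W
n=6: →1(L), so W
n=7: →2(L), so W
n=8: →3(L), so W
n=9: →4(L), so W
n=10: →2(L), so W
n=11: →3(L), so W
n=12: →4(L), so W
n=13: →8(W), 5(W) — all W, so L
n=14: →9(W), 6(W) — all W, so L
n=15: →10(W), 7(W) — all W, so L
n=16: →11(W), 8(W) — all W, so L
n=17: →12(W), 9(W) — all W, so L
n=18: →13(L), so W
n=19: →14(L), so W
n=20: →15(L), so W
n=21: →16(L), so W
n=22: →17(L), so W
n=23: →15(L), so W
n=24: →16(L), so W
n=25: →17(L), so W
n=26: →21(W), 18(W) — all W, so L
n=27: →22(W), 19(W) — all W, so L
n=28: →23(W), 20(W) — all W, so L
n=29: →24(W), 21(W) — all W, so L
n=30: →25(W), 22(W) — all W, so L
n=31: →26(L), so W
n=32: →27(L), so W
n=33: →28(L), so W
n=34: →29(L), so W
n=35: →30(L), so W
n=36: →28(L), so W
n=37: →29(L), so W
n=38: →30(L), so W
L entries with 1 ≤ n ≤ 38 (n=0 is outside the asked range and is not counted): n = 1, 2, 3, 4, 13, 14, 15, 16, 17, 26, 27, 28, 29, 30; that makes 14.

14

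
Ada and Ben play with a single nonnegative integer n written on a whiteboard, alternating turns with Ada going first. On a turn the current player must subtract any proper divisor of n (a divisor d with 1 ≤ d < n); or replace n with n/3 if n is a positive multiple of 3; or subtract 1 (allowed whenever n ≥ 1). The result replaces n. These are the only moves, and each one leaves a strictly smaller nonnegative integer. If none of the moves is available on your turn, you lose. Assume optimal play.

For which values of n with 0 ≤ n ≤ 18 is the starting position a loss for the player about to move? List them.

0, 2, 5, 7, 9, 11, 13, 16

Compute win/loss labels from the base case upward. A position with no move is L. Any other position is W if it can reach an L in one move, else L.
n=0: no move → L
n=1: reaches L-position 0 → W
n=2: only reaches 1(W), which is W → L
n=3: reaches L-position 2 → W
n=4: reaches L-position 2 → W
n=5: only reaches 4(W), which is W → L
n=6: reaches L-position 2 → W
n=7: only reaches 6(W), which is W → L
n=8: reaches L-position 7 → W
n=9: only reaches 3(W), 6(W), 8(W), all W → L
n=10: reaches L-position 5 → W
n=11: only reaches 10(W), which is W → L
n=12: reaches L-position 9 → W
n=13: only reaches 12(W), which is W → L
n=14: reaches L-position 7 → W
n=15: reaches L-position 5 → W
n=16: only reaches 8(W), 12(W), 14(W), 15(W), all W → L
n=17: reaches L-position 16 → W
n=18: reaches L-position 9 → W
The losing starting values of n are exactly the entries labelled L in this table (8 of them).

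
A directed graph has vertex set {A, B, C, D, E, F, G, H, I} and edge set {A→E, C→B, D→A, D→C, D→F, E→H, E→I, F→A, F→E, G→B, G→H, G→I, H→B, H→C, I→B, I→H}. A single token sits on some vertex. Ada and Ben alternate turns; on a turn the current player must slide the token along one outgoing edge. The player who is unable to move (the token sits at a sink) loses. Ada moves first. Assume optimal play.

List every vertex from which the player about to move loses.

B, D, E

Positions with no move are L. A position that does have a move is losing for the player to move precisely when every available move leads to a winning position for the opponent. Fill in the labels:
Every edge goes from a vertex to one that appears earlier in the order B, C, H, I, G, E, A, F, D, so processing vertices in that order labels each vertex after all of its successors.
B: no outgoing edge → L
C: reaches L-position B → W
H: reaches L-position B → W
I: reaches L-position B → W
G: reaches L-position B → W
E: only reaches I(W), H(W), all W → L
A: reaches L-position E → W
F: reaches L-position E → W
D: only reaches F(W), A(W), C(W), all W → L
Reading off the rows marked L gives the requested list; there are 3 such vertices.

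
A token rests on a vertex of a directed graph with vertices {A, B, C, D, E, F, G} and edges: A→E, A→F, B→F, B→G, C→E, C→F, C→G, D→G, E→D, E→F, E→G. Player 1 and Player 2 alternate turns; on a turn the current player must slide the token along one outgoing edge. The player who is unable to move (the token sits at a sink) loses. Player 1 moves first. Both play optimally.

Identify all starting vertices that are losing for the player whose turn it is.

F, G

Work bottom-up. With no move the player to move loses. Otherwise the position is W if at least one move leads to an L position for the opponent, and L if every move leads to a W.
Every edge goes from a vertex to one that appears earlier in the order G, F, D, E, B, C, A, so processing vertices in that order labels each vertex after all of its successors.
G: no outgoing edge → L
F: no outgoing edge → L
D: W (go to G, an L position)
E: W (go to F, an L position)
B: W (go to F, an L position)
C: W (go to F, an L position)
A: W (go to F, an L position)
Reading off the rows marked L gives the requested list; there are 2 such vertices.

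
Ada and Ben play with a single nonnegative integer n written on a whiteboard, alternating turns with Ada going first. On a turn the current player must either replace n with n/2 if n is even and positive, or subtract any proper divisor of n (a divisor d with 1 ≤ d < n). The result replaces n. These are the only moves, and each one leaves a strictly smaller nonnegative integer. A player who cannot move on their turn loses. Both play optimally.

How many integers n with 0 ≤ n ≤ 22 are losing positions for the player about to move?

Label each position W (a win for the player to move) or L (a loss). A position with no legal move is L; any other position is W exactly when some move reaches an L, and L when every move reaches a W.
n=0: no move → L
n=1: no move → L
n=2: reaches L-position 1 → W
n=3: only reaches 2(W), which is W → L
n=4: reaches L-position 3 → W
n=5: only reaches 4(W), which is W → L
n=6: reaches L-position 3 → W
n=7: only reaches 6(W), which is W → L
n=8: reaches L-position 7 → W
n=9: only reaches 6(W), 8(W), all W → L
n=10: reaches L-position 5 → W
n=11: only reaches 10(W), which is W → L
n=12: reaches L-position 9 → W
n=13: only reaches 12(W), which is W → L
n=14: reaches L-position 7 → W
n=15: only reaches 10(W), 12(W), 14(W), all W → L
n=16: reaches L-position 15 → W
n=17: only reaches 16(W), which is W → L
n=18: reaches L-position 9 → W
n=19: only reaches 18(W), which is W → L
n=20: reaches L-position 15 → W
n=21: only reaches 14(W), 18(W), 20(W), all W → L
n=22: reaches L-position 11 → W
L entries with 0 ≤ n ≤ 22: n = 0, 1, 3, 5, 7, 9, 11, 13, 15, 17, 19, 21; that makes 12.

12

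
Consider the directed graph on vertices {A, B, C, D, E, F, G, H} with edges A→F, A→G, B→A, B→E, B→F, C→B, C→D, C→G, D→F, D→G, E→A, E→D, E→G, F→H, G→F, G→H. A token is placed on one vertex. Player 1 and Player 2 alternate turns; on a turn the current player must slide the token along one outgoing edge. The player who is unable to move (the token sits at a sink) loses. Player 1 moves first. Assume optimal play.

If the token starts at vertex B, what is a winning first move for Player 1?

Work bottom-up. With no move the player to move loses. Otherwise the position is W if at least one move leads to an L position for the opponent, and L if every move leads to a W.
Every edge goes from a vertex to one that appears earlier in the order H, F, G, A, D, E, B, C, so processing vertices in that order labels each vertex after all of its successors.
H: no outgoing edge → L
F: →H(L), so W
G: →H(L), so W
A: →G(W), F(W) — all W, so L
D: →G(W), F(W) — all W, so L
E: →D(L), so W
B: →A(L), so W
C: →D(L), so W
From B, the L positions reachable in one move are: A.

Move to A.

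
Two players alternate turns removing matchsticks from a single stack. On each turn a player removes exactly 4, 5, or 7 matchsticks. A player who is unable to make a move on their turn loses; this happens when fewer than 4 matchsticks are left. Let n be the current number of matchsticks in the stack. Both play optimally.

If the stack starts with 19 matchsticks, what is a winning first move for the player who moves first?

Build the W/L table. Terminal = L. A non-terminal position is W if it has a move to some L; otherwise it is L.
n=0: no move → L
n=1: no move → L
n=2: no move → L
n=3: no move → L
n=4: W (go to 0, an L position)
n=5: W (go to 1, an L position)
n=6: W (go to 2, an L position)
n=7: W (go to 3, an L position)
n=8: W (go to 3, an L position)
n=9: W (go to 2, an L position)
n=10: W (go to 3, an L position)
n=11: L (options 7(W), 6(W), 4(W) are all W)
n=12: L (options 8(W), 7(W), 5(W) are all W)
n=13: L (options 9(W), 8(W), 6(W) are all W)
n=14: L (options 10(W), 9(W), 7(W) are all W)
n=15: W (go to 11, an L position)
n=16: W (go to 12, an L position)
n=17: W (go to 13, an L position)
n=18: W (go to 14, an L position)
n=19: W (go to 14, an L position)
From 19, the L positions reachable in one move are: 14, 12. Any move reaching one of these is winning.

Remove 5, leaving 14.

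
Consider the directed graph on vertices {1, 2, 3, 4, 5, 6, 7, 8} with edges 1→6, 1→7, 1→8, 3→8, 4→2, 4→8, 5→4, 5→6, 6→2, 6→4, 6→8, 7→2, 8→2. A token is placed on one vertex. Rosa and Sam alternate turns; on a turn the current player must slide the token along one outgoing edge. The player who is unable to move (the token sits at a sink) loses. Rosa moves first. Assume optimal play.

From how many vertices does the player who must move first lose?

4

Label each position W (a win for the player to move) or L (a loss). A position with no legal move is L; any other position is W exactly when some move reaches an L, and L when every move reaches a W.
Every edge goes from a vertex to one that appears earlier in the order 2, 8, 4, 6, 3, 7, 5, 1, so processing vertices in that order labels each vertex after all of its successors.
2: no outgoing edge → L
8: reaches L-position 2 → W
4: reaches L-position 2 → W
6: reaches L-position 2 → W
3: only reaches 8(W), which is W → L
7: reaches L-position 2 → W
5: only reaches 6(W), 4(W), all W → L
1: only reaches 7(W), 6(W), 8(W), all W → L
The L vertices are 1, 2, 3, 5; that is 4 in all.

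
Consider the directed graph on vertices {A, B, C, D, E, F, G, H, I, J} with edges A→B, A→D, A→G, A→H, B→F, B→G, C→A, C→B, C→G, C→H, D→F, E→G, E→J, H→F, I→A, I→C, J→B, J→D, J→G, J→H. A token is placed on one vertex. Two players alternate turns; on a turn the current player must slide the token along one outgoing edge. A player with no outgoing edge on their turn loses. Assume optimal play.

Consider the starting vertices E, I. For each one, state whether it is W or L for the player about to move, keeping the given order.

E: W, I: L

Positions with no move are L. A position that does have a move is losing for the player to move precisely when every available move leads to a winning position for the opponent. Fill in the labels:
Every edge goes from a vertex to one that appears earlier in the order F, G, B, D, H, A, J, C, E, I, so processing vertices in that order labels each vertex after all of its successors.
F: no outgoing edge → L
G: no outgoing edge → L
B: →G(L), so W
D: →F(L), so W
H: →F(L), so W
A: →G(L), so W
J: →G(L), so W
C: →G(L), so W
E: →G(L), so W
I: →C(W), A(W) — all W, so L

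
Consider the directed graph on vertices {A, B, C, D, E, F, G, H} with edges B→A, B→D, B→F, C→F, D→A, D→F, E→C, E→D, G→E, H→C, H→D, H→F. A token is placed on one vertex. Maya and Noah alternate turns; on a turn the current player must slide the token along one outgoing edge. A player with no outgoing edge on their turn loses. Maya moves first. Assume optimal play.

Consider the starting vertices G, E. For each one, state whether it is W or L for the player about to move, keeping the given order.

G: W, E: L

Compute win/loss labels from the base case upward. A position with no move is L. Any other position is W if it can reach an L in one move, else L.
Every edge goes from a vertex to one that appears earlier in the order F, A, D, C, H, E, B, G, so processing vertices in that order labels each vertex after all of its successors.
F: no outgoing edge → L
A: no outgoing edge → L
D: reaches L-position A → W
C: reaches L-position F → W
H: reaches L-position F → W
E: only reaches C(W), D(W), all W → L
B: reaches L-position A → W
G: reaches L-position E → W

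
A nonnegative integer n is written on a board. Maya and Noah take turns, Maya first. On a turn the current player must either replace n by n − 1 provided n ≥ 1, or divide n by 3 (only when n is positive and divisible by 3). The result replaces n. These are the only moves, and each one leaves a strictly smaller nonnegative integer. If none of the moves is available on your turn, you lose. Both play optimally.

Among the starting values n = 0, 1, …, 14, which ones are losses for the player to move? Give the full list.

0, 2, 4, 7, 9, 11, 13

Classify positions by backward induction: terminal positions (no move available) are L. From any other position, the mover wins iff some move reaches an L.
n=0: no move → L
n=1: →0(L), so W
n=2: →1(W) only, which is W, so L
n=3: →2(L), so W
n=4: →3(W) only, which is W, so L
n=5: →4(L), so W
n=6: →2(L), so W
n=7: →6(W) only, which is W, so L
n=8: →7(L), so W
n=9: →3(W), 8(W) — all W, so L
n=10: →9(L), so W
n=11: →10(W) only, which is W, so L
n=12: →4(L), so W
n=13: →12(W) only, which is W, so L
n=14: →13(L), so W
Reading off the rows marked L gives the requested list; there are 7 such values of n.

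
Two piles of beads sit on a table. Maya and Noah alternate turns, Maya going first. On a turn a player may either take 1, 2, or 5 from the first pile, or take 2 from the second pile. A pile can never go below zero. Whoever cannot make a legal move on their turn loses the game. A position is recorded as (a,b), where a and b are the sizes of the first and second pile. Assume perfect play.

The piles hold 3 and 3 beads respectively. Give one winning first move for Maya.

Work bottom-up. With no move the player to move loses. Otherwise the position is W if at least one move leads to an L position for the opponent, and L if every move leads to a W.
No move ever increases a pile, so every position that can arise here has a ≤ 3 and b ≤ 3; it is enough to label the cells with 0 ≤ a ≤ 3 and 0 ≤ b ≤ 3.
Every move lowers a or b (never raises either), so fill the grid row by row in increasing a, and left to right within a row: each cell's successors are then already labelled.
      b=0  b=1  b=2  b=3
a=0:    L    L    W    W
a=1:    W    W    L    L
a=2:    W    W    W    W
a=3:    L    L    W    W
Cells with no legal move (terminal, hence L): (0,0), (0,1).
The remaining L cells, each justified by listing all of its moves:
(1,2): moves to (0,2)(W), (1,0)(W); every one is W ⇒ L
(1,3): moves to (0,3)(W), (1,1)(W); every one is W ⇒ L
(3,0): moves to (2,0)(W), (1,0)(W); every one is W ⇒ L
(3,1): moves to (2,1)(W), (1,1)(W); every one is W ⇒ L
Every other cell has at least one move into one of the L cells above, so it is W.
From (3,3), the L positions reachable in one move are: (1,3), (3,1). Any move reaching one of these is winning.

Move to (1,3).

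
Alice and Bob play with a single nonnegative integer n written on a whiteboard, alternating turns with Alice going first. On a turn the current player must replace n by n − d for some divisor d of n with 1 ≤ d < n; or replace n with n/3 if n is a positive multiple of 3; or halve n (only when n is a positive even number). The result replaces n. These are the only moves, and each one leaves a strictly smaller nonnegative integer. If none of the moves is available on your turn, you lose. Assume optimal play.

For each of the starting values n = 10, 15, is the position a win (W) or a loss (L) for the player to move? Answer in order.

Build the W/L table. Terminal = L. A non-terminal position is W if it has a move to some L; otherwise it is L.
n=0: no move → L
n=1: no move → L
n=2: →1(L), so W
n=3: →1(L), so W
n=4: →2(W), 3(W) — all W, so L
n=5: →4(L), so W
n=6: →4(L), so W
n=7: →6(W) only, which is W, so L
n=8: →4(L), so W
n=9: →3(W), 6(W), 8(W) — all W, so L
n=10: →9(L), so W
n=11: →10(W) only, which is W, so L
n=12: →4(L), so W
n=13: →12(W) only, which is W, so L
n=14: →7(L), so W
n=15: →5(W), 10(W), 12(W), 14(W) — all W, so L

10: W, 15: L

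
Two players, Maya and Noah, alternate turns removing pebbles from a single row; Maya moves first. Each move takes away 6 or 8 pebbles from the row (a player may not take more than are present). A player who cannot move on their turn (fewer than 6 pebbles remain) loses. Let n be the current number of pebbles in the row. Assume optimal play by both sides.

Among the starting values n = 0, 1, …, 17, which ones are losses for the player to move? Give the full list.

Classify positions by backward induction: terminal positions (no move available) are L. From any other position, the mover wins iff some move reaches an L.
n=0: no move → L
n=1: no move → L
n=2: no move → L
n=3: no move → L
n=4: no move → L
n=5: no move → L
n=6: can move to 0, which is L ⇒ W
n=7: can move to 1, which is L ⇒ W
n=8: can move to 2, which is L ⇒ W
n=9: can move to 3, which is L ⇒ W
n=10: can move to 4, which is L ⇒ W
n=11: can move to 5, which is L ⇒ W
n=12: can move to 4, which is L ⇒ W
n=13: can move to 5, which is L ⇒ W
n=14: moves to 8(W), 6(W); every one is W ⇒ L
n=15: moves to 9(W), 7(W); every one is W ⇒ L
n=16: moves to 10(W), 8(W); every one is W ⇒ L
n=17: moves to 11(W), 9(W); every one is W ⇒ L
Reading off the rows marked L gives the requested list; there are 10 such values of n.

0, 1, 2, 3, 4, 5, 14, 15, 16, 17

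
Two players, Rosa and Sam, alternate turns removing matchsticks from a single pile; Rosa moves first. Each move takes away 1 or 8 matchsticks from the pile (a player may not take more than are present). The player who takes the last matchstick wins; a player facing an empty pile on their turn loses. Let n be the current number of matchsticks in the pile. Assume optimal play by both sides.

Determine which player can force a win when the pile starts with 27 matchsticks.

Build the W/L table. Terminal = L. A non-terminal position is W if it has a move to some L; otherwise it is L.
n=0: no move → L
n=1: reaches L-position 0 → W
n=2: only reaches 1(W), which is W → L
n=3: reaches L-position 2 → W
n=4: only reaches 3(W), which is W → L
n=5: reaches L-position 4 → W
n=6: only reaches 5(W), which is W → L
n=7: reaches L-position 6 → W
n=8: reaches L-position 0 → W
n=9: only reaches 8(W), 1(W), all W → L
n=10: reaches L-position 9 → W
n=11: only reaches 10(W), 3(W), all W → L
n=12: reaches L-position 11 → W
n=13: only reaches 12(W), 5(W), all W → L
n=14: reaches L-position 13 → W
n=15: only reaches 14(W), 7(W), all W → L
n=16: reaches L-position 15 → W
n=17: reaches L-position 9 → W
n=18: only reaches 17(W), 10(W), all W → L
n=19: reaches L-position 18 → W
n=20: only reaches 19(W), 12(W), all W → L
n=21: reaches L-position 20 → W
n=22: only reaches 21(W), 14(W), all W → L
n=23: reaches L-position 22 → W
n=24: only reaches 23(W), 16(W), all W → L
n=25: reaches L-position 24 → W
n=26: reaches L-position 18 → W
n=27: only reaches 26(W), 19(W), all W → L
The starting position 27 is L: whatever Rosa does, the opponent receives a W position.

Sam wins.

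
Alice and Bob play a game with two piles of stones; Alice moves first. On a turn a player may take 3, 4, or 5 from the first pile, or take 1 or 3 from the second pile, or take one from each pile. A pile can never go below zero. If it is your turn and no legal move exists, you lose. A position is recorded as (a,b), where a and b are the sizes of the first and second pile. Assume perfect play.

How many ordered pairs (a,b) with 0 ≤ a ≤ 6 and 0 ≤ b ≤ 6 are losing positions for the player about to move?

Work bottom-up. With no move the player to move loses. Otherwise the position is W if at least one move leads to an L position for the opponent, and L if every move leads to a W.
Every move lowers a or b (never raises either), so fill the grid row by row in increasing a, and left to right within a row: each cell's successors are then already labelled.
      b=0  b=1  b=2  b=3  b=4  b=5  b=6
a=0:    L    W    L    W    L    W    L
a=1:    L    W    L    W    L    W    L
a=2:    L    W    L    W    L    W    L
a=3:    W    W    W    W    W    W    W
a=4:    W    L    W    L    W    L    W
a=5:    W    L    W    L    W    L    W
a=6:    W    L    W    L    W    L    W
Cells with no legal move (terminal, hence L): (0,0), (1,0), (2,0).
The remaining L cells, each justified by listing all of its moves:
(0,2): →(0,1)(W) only, which is W, so L
(0,4): →(0,3)(W), (0,1)(W) — all W, so L
(0,6): →(0,5)(W), (0,3)(W) — all W, so L
(1,2): →(1,1)(W), (0,1)(W) — all W, so L
(1,4): →(1,3)(W), (1,1)(W), (0,3)(W) — all W, so L
(1,6): →(1,5)(W), (1,3)(W), (0,5)(W) — all W, so L
(2,2): →(2,1)(W), (1,1)(W) — all W, so L
(2,4): →(2,3)(W), (2,1)(W), (1,3)(W) — all W, so L
(2,6): →(2,5)(W), (2,3)(W), (1,5)(W) — all W, so L
(4,1): →(1,1)(W), (0,1)(W), (4,0)(W), (3,0)(W) — all W, so L
(4,3): →(1,3)(W), (0,3)(W), (4,2)(W), (4,0)(W), (3,2)(W) — all W, so L
(4,5): →(1,5)(W), (0,5)(W), (4,4)(W), (4,2)(W), (3,4)(W) — all W, so L
(5,1): →(2,1)(W), (1,1)(W), (0,1)(W), (5,0)(W), (4,0)(W) — all W, so L
(5,3): →(2,3)(W), (1,3)(W), (0,3)(W), (5,2)(W), (5,0)(W), (4,2)(W) — all W, so L
(5,5): →(2,5)(W), (1,5)(W), (0,5)(W), (5,4)(W), (5,2)(W), (4,4)(W) — all W, so L
(6,1): →(3,1)(W), (2,1)(W), (1,1)(W), (6,0)(W), (5,0)(W) — all W, so L
(6,3): →(3,3)(W), (2,3)(W), (1,3)(W), (6,2)(W), (6,0)(W), (5,2)(W) — all W, so L
(6,5): →(3,5)(W), (2,5)(W), (1,5)(W), (6,4)(W), (6,2)(W), (5,4)(W) — all W, so L
Every other cell has at least one move into one of the L cells above, so it is W.
L cells per row: a=0: 4, a=1: 4, a=2: 4, a=3: 0, a=4: 3, a=5: 3, a=6: 3; total 21.

21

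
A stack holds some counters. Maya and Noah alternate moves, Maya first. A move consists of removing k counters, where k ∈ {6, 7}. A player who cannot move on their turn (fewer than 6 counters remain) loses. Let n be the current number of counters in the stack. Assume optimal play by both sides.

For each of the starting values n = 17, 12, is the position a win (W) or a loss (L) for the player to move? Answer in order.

17: L, 12: W

Classify positions by backward induction: terminal positions (no move available) are L. From any other position, the mover wins iff some move reaches an L.
n=0: no move → L
n=1: no move → L
n=2: no move → L
n=3: no move → L
n=4: no move → L
n=5: no move → L
n=6: reaches L-position 0 → W
n=7: reaches L-position 1 → W
n=8: reaches L-position 2 → W
n=9: reaches L-position 3 → W
n=10: reaches L-position 4 → W
n=11: reaches L-position 5 → W
n=12: reaches L-position 5 → W
n=13: only reaches 7(W), 6(W), all W → L
n=14: only reaches 8(W), 7(W), all W → L
n=15: only reaches 9(W), 8(W), all W → L
n=16: only reaches 10(W), 9(W), all W → L
n=17: only reaches 11(W), 10(W), all W → L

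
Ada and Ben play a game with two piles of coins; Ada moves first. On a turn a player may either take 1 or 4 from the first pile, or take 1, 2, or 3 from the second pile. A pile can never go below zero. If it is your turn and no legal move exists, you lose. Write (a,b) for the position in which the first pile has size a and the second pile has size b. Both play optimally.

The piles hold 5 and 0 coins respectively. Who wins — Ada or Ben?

Compute win/loss labels from the base case upward. A position with no move is L. Any other position is W if it can reach an L in one move, else L.
No move ever increases a pile, so every position that can arise here has a ≤ 5 and b ≤ 0; it is enough to label the cells with 0 ≤ a ≤ 5 and 0 ≤ b ≤ 0.
Every move lowers a or b (never raises either), so fill the grid row by row in increasing a, and left to right within a row: each cell's successors are then already labelled.
      b=0
a=0:    L
a=1:    W
a=2:    L
a=3:    W
a=4:    W
a=5:    L
Cells with no legal move (terminal, hence L): (0,0).
The remaining L cells, each justified by listing all of its moves:
(2,0): the only move is to (1,0)(W), a W ⇒ L
(5,0): moves to (4,0)(W), (1,0)(W); every one is W ⇒ L
Every other cell has at least one move into one of the L cells above, so it is W.
Every move from (5,0) reaches a W position, so the mover loses.

Ben wins.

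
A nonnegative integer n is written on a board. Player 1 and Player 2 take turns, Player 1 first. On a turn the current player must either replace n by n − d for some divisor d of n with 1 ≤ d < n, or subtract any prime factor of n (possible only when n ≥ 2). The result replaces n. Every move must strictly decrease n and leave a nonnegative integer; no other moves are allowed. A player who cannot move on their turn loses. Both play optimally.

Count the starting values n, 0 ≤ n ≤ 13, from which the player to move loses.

4

Build the W/L table. Terminal = L. A non-terminal position is W if it has a move to some L; otherwise it is L.
n=0: no move → L
n=1: no move → L
n=2: reaches L-position 0 → W
n=3: reaches L-position 0 → W
n=4: only reaches 2(W), 3(W), all W → L
n=5: reaches L-position 0 → W
n=6: reaches L-position 4 → W
n=7: reaches L-position 0 → W
n=8: reaches L-position 4 → W
n=9: only reaches 6(W), 8(W), all W → L
n=10: reaches L-position 9 → W
n=11: reaches L-position 0 → W
n=12: reaches L-position 9 → W
n=13: reaches L-position 0 → W
L entries with 0 ≤ n ≤ 13: n = 0, 1, 4, 9; that makes 4.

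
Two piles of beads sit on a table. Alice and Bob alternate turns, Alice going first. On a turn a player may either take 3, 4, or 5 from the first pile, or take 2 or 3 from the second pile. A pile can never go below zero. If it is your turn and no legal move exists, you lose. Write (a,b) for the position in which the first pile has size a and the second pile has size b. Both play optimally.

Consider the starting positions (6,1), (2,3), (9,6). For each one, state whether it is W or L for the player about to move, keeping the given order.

(6,1): W, (2,3): W, (9,6): L

Classify positions by backward induction: terminal positions (no move available) are L. From any other position, the mover wins iff some move reaches an L.
No move ever increases a pile, so every position that can arise here has a ≤ 9 and b ≤ 6; it is enough to label the cells with 0 ≤ a ≤ 9 and 0 ≤ b ≤ 6.
Every move lowers a or b (never raises either), so fill the grid row by row in increasing a, and left to right within a row: each cell's successors are then already labelled.
      b=0  b=1  b=2  b=3  b=4  b=5  b=6
a=0:    L    L    W    W    W    L    L
a=1:    L    L    W    W    W    L    L
a=2:    L    L    W    W    W    L    L
a=3:    W    W    L    L    W    W    W
a=4:    W    W    L    L    W    W    W
a=5:    W    W    L    L    W    W    W
a=6:    W    W    W    W    L    W    W
a=7:    W    W    W    W    L    W    W
a=8:    L    L    W    W    W    L    L
a=9:    L    L    W    W    W    L    L
Cells with no legal move (terminal, hence L): (0,0), (0,1), (1,0), (1,1), (2,0), (2,1).
The remaining L cells, each justified by listing all of its moves:
(0,5): L (options (0,3)(W), (0,2)(W) are all W)
(0,6): L (options (0,4)(W), (0,3)(W) are all W)
(1,5): L (options (1,3)(W), (1,2)(W) are all W)
(1,6): L (options (1,4)(W), (1,3)(W) are all W)
(2,5): L (options (2,3)(W), (2,2)(W) are all W)
(2,6): L (options (2,4)(W), (2,3)(W) are all W)
(3,2): L (options (0,2)(W), (3,0)(W) are all W)
(3,3): L (options (0,3)(W), (3,1)(W), (3,0)(W) are all W)
(4,2): L (options (1,2)(W), (0,2)(W), (4,0)(W) are all W)
(4,3): L (options (1,3)(W), (0,3)(W), (4,1)(W), (4,0)(W) are all W)
(5,2): L (options (2,2)(W), (1,2)(W), (0,2)(W), (5,0)(W) are all W)
(5,3): L (options (2,3)(W), (1,3)(W), (0,3)(W), (5,1)(W), (5,0)(W) are all W)
(6,4): L (options (3,4)(W), (2,4)(W), (1,4)(W), (6,2)(W), (6,1)(W) are all W)
(7,4): L (options (4,4)(W), (3,4)(W), (2,4)(W), (7,2)(W), (7,1)(W) are all W)
(8,0): L (options (5,0)(W), (4,0)(W), (3,0)(W) are all W)
(8,1): L (options (5,1)(W), (4,1)(W), (3,1)(W) are all W)
(8,5): L (options (5,5)(W), (4,5)(W), (3,5)(W), (8,3)(W), (8,2)(W) are all W)
(8,6): L (options (5,6)(W), (4,6)(W), (3,6)(W), (8,4)(W), (8,3)(W) are all W)
(9,0): L (options (6,0)(W), (5,0)(W), (4,0)(W) are all W)
(9,1): L (options (6,1)(W), (5,1)(W), (4,1)(W) are all W)
(9,5): L (options (6,5)(W), (5,5)(W), (4,5)(W), (9,3)(W), (9,2)(W) are all W)
(9,6): L (options (6,6)(W), (5,6)(W), (4,6)(W), (9,4)(W), (9,3)(W) are all W)
Every other cell has at least one move into one of the L cells above, so it is W.
(6,1): the move to (2,1) reaches an L cell, so W
(2,3): the move to (2,1) reaches an L cell, so W
(9,6): one of the L cells justified above, so L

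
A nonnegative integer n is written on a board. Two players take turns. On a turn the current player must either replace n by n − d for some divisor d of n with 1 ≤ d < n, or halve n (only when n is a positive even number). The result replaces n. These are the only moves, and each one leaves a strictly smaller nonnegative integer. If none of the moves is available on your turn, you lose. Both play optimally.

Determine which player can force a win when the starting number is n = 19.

Compute win/loss labels from the base case upward. A position with no move is L. Any other position is W if it can reach an L in one move, else L.
n=0: no move → L
n=1: no move → L
n=2: can move to 1, which is L ⇒ W
n=3: the only move is to 2(W), a W ⇒ L
n=4: can move to 3, which is L ⇒ W
n=5: the only move is to 4(W), a W ⇒ L
n=6: can move to 3, which is L ⇒ W
n=7: the only move is to 6(W), a W ⇒ L
n=8: can move to 7, which is L ⇒ W
n=9: moves to 6(W), 8(W); every one is W ⇒ L
n=10: can move to 5, which is L ⇒ W
n=11: the only move is to 10(W), a W ⇒ L
n=12: can move to 9, which is L ⇒ W
n=13: the only move is to 12(W), a W ⇒ L
n=14: can move to 7, which is L ⇒ W
n=15: moves to 10(W), 12(W), 14(W); every one is W ⇒ L
n=16: can move to 15, which is L ⇒ W
n=17: the only move is to 16(W), a W ⇒ L
n=18: can move to 9, which is L ⇒ W
n=19: the only move is to 18(W), a W ⇒ L
Every move from 19 reaches a W position, so the mover loses.

The second player wins.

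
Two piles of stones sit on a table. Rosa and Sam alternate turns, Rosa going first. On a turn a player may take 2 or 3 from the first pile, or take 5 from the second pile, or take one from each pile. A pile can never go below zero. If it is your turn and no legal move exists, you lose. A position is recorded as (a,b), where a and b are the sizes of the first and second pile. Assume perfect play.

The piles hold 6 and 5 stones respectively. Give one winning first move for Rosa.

Classify positions by backward induction: terminal positions (no move available) are L. From any other position, the mover wins iff some move reaches an L.
No move ever increases a pile, so every position that can arise here has a ≤ 6 and b ≤ 5; it is enough to label the cells with 0 ≤ a ≤ 6 and 0 ≤ b ≤ 5.
Every move lowers a or b (never raises either), so fill the grid row by row in increasing a, and left to right within a row: each cell's successors are then already labelled.
      b=0  b=1  b=2  b=3  b=4  b=5
a=0:    L    L    L    L    L    W
a=1:    L    W    W    W    W    W
a=2:    W    W    W    W    W    L
a=3:    W    W    W    W    W    L
a=4:    W    L    L    L    L    W
a=5:    L    L    W    W    W    W
a=6:    L    W    W    W    W    W
Cells with no legal move (terminal, hence L): (0,0), (0,1), (0,2), (0,3), (0,4), (1,0).
The remaining L cells, each justified by listing all of its moves:
(2,5): L (options (0,5)(W), (2,0)(W), (1,4)(W) are all W)
(3,5): L (options (1,5)(W), (0,5)(W), (3,0)(W), (2,4)(W) are all W)
(4,1): L (options (2,1)(W), (1,1)(W), (3,0)(W) are all W)
(4,2): L (options (2,2)(W), (1,2)(W), (3,1)(W) are all W)
(4,3): L (options (2,3)(W), (1,3)(W), (3,2)(W) are all W)
(4,4): L (options (2,4)(W), (1,4)(W), (3,3)(W) are all W)
(5,0): L (options (3,0)(W), (2,0)(W) are all W)
(5,1): L (options (3,1)(W), (2,1)(W), (4,0)(W) are all W)
(6,0): L (options (4,0)(W), (3,0)(W) are all W)
Every other cell has at least one move into one of the L cells above, so it is W.
From (6,5), the L positions reachable in one move are: (3,5), (6,0). Any move reaching one of these is winning.

Move to (3,5).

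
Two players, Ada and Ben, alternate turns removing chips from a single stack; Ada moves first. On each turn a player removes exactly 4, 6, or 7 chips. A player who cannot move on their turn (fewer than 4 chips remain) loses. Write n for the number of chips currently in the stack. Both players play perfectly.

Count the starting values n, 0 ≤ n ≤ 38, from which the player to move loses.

16

Compute win/loss labels from the base case upward. A position with no move is L. Any other position is W if it can reach an L in one move, else L.
n=0: no move → L
n=1: no move → L
n=2: no move → L
n=3: no move → L
n=4: →0(L), so W
n=5: →1(L), so W
n=6: →2(L), so W
n=7: →3(L), so W
n=8: →2(L), so W
n=9: →3(L), so W
n=10: →3(L), so W
n=11: →7(W), 5(W), 4(W) — all W, so L
n=12: →8(W), 6(W), 5(W) — all W, so L
n=13: →9(W), 7(W), 6(W) — all W, so L
n=14: →10(W), 8(W), 7(W) — all W, so L
n=15: →11(L), so W
n=16: →12(L), so W
n=17: →13(L), so W
n=18: →14(L), so W
n=19: →13(L), so W
n=20: →14(L), so W
n=21: →14(L), so W
n=22: →18(W), 16(W), 15(W) — all W, so L
n=23: →19(W), 17(W), 16(W) — all W, so L
n=24: →20(W), 18(W), 17(W) — all W, so L
n=25: →21(W), 19(W), 18(W) — all W, so L
n=26: →22(L), so W
n=27: →23(L), so W
n=28: →24(L), so W
n=29: →25(L), so W
n=30: →24(L), so W
n=31: →25(L), so W
n=32: →25(L), so W
n=33: →29(W), 27(W), 26(W) — all W, so L
n=34: →30(W), 28(W), 27(W) — all W, so L
n=35: →31(W), 29(W), 28(W) — all W, so L
n=36: →32(W), 30(W), 29(W) — all W, so L
n=37: →33(L), so W
n=38: →34(L), so W
L entries with 0 ≤ n ≤ 38: n = 0, 1, 2, 3, 11, 12, 13, 14, 22, 23, 24, 25, 33, 34, 35, 36; that makes 16.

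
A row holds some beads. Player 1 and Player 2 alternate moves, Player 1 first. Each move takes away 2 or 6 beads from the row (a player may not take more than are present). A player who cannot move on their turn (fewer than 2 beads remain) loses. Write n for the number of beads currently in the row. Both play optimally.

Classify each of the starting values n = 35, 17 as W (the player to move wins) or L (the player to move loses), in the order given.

35: W, 17: L

Work bottom-up. With no move the player to move loses. Otherwise the position is W if at least one move leads to an L position for the opponent, and L if every move leads to a W.
n=0: no move → L
n=1: no move → L
n=2: →0(L), so W
n=3: →1(L), so W
n=4: →2(W) only, which is W, so L
n=5: →3(W) only, which is W, so L
n=6: →4(L), so W
n=7: →5(L), so W
n=8: →6(W), 2(W) — all W, so L
n=9: →7(W), 3(W) — all W, so L
n=10: →8(L), so W
n=11: →9(L), so W
n=12: →10(W), 6(W) — all W, so L
n=13: →11(W), 7(W) — all W, so L
n=14: →12(L), so W
n=15: →13(L), so W
n=16: →14(W), 10(W) — all W, so L
n=17: →15(W), 11(W) — all W, so L
n=18: →16(L), so W
n=19: →17(L), so W
n=20: →18(W), 14(W) — all W, so L
n=21: →19(W), 15(W) — all W, so L
n=22: →20(L), so W
n=23: →21(L), so W
n=24: →22(W), 18(W) — all W, so L
n=25: →23(W), 19(W) — all W, so L
n=26: →24(L), so W
n=27: →25(L), so W
n=28: →26(W), 22(W) — all W, so L
n=29: →27(W), 23(W) — all W, so L
n=30: →28(L), so W
n=31: →29(L), so W
n=32: →30(W), 26(W) — all W, so L
n=33: →31(W), 27(W) — all W, so L
n=34: →32(L), so W
n=35: →33(L), so W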